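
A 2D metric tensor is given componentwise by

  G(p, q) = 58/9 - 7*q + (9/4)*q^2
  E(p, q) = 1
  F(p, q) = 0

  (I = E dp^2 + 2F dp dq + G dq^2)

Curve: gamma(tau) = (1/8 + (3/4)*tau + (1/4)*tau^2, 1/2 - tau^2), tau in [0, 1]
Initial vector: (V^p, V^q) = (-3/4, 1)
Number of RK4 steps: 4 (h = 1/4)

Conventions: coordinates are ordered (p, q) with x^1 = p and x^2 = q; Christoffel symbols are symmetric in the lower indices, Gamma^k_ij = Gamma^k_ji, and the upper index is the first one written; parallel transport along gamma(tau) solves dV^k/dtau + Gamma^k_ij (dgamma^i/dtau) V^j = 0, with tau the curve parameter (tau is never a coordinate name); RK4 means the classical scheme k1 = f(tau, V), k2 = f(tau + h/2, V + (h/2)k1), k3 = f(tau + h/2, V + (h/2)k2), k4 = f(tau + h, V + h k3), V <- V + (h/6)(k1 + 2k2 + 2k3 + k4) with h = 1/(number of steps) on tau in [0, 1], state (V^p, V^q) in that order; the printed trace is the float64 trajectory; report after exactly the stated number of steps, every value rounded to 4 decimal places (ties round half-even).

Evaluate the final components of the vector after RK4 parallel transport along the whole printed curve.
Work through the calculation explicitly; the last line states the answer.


gamma'(tau) = (3/4 + (1/2)*tau, -2*tau); f(tau, V)^k = -Gamma^k_ij(gamma(tau)) gamma'^i(tau) V^j; h = 1/4; intermediate values shown to 6 dp
curve data and Christoffel symbols at the stage parameters:
  tau = 0.000000: gamma = (0.125000, 0.500000), gamma' = (0.750000, 0.000000); Gamma_ppp = 0.000000, Gamma_ppq = 0.000000, Gamma_pqq = 0.000000, Gamma_qpp = 0.000000, Gamma_qpq = 0.000000, Gamma_qqq = -0.677228
  tau = 0.125000: gamma = (0.222656, 0.484375), gamma' = (0.812500, -0.250000); Gamma_ppp = 0.000000, Gamma_ppq = 0.000000, Gamma_pqq = 0.000000, Gamma_qpp = 0.000000, Gamma_qpq = 0.000000, Gamma_qqq = -0.672906
  tau = 0.250000: gamma = (0.328125, 0.437500), gamma' = (0.875000, -0.500000); Gamma_ppp = 0.000000, Gamma_ppq = 0.000000, Gamma_pqq = 0.000000, Gamma_qpp = 0.000000, Gamma_qpq = 0.000000, Gamma_qqq = -0.659817
  tau = 0.375000: gamma = (0.441406, 0.359375), gamma' = (0.937500, -0.750000); Gamma_ppp = 0.000000, Gamma_ppq = 0.000000, Gamma_pqq = 0.000000, Gamma_qpp = 0.000000, Gamma_qpq = 0.000000, Gamma_qqq = -0.637864
  tau = 0.500000: gamma = (0.562500, 0.250000), gamma' = (1.000000, -1.000000); Gamma_ppp = 0.000000, Gamma_ppq = 0.000000, Gamma_pqq = 0.000000, Gamma_qpp = 0.000000, Gamma_qpq = 0.000000, Gamma_qqq = -0.607540
  tau = 0.625000: gamma = (0.691406, 0.109375), gamma' = (1.062500, -1.250000); Gamma_ppp = 0.000000, Gamma_ppq = 0.000000, Gamma_pqq = 0.000000, Gamma_qpp = 0.000000, Gamma_qpq = 0.000000, Gamma_qqq = -0.570287
  tau = 0.750000: gamma = (0.828125, -0.062500), gamma' = (1.125000, -1.500000); Gamma_ppp = 0.000000, Gamma_ppq = 0.000000, Gamma_pqq = 0.000000, Gamma_qpp = 0.000000, Gamma_qpq = 0.000000, Gamma_qqq = -0.528336
  tau = 0.875000: gamma = (0.972656, -0.265625), gamma' = (1.187500, -1.750000); Gamma_ppp = 0.000000, Gamma_ppq = 0.000000, Gamma_pqq = 0.000000, Gamma_qpp = 0.000000, Gamma_qpq = 0.000000, Gamma_qqq = -0.484209
  tau = 1.000000: gamma = (1.125000, -0.500000), gamma' = (1.250000, -2.000000); Gamma_ppp = 0.000000, Gamma_ppq = 0.000000, Gamma_pqq = 0.000000, Gamma_qpp = 0.000000, Gamma_qpq = 0.000000, Gamma_qqq = -0.440185
step 0: V^p = -0.7500, V^q = 1.0000
step 1: k1 = (0.000000, 0.000000), k2 = (0.000000, -0.168227), k3 = (0.000000, -0.164689), k4 = (0.000000, -0.316326); V <- V + (h/6)(k1 + 2k2 + 2k3 + k4): V^p = -0.7500, V^q = 0.9591
step 2: k1 = (0.000000, -0.316408), k2 = (0.000000, -0.439899), k3 = (0.000000, -0.432514), k4 = (0.000000, -0.516985); V <- V + (h/6)(k1 + 2k2 + 2k3 + k4): V^p = -0.7500, V^q = 0.8517
step 3: k1 = (0.000000, -0.517412), k2 = (0.000000, -0.561001), k3 = (0.000000, -0.557117), k4 = (0.000000, -0.564558); V <- V + (h/6)(k1 + 2k2 + 2k3 + k4): V^p = -0.7500, V^q = 0.7134
step 4: k1 = (0.000000, -0.565367), k2 = (0.000000, -0.544621), k3 = (0.000000, -0.546818), k4 = (0.000000, -0.507699); V <- V + (h/6)(k1 + 2k2 + 2k3 + k4): V^p = -0.7500, V^q = 0.5777

Answer: V^p = -0.7500, V^q = 0.5777


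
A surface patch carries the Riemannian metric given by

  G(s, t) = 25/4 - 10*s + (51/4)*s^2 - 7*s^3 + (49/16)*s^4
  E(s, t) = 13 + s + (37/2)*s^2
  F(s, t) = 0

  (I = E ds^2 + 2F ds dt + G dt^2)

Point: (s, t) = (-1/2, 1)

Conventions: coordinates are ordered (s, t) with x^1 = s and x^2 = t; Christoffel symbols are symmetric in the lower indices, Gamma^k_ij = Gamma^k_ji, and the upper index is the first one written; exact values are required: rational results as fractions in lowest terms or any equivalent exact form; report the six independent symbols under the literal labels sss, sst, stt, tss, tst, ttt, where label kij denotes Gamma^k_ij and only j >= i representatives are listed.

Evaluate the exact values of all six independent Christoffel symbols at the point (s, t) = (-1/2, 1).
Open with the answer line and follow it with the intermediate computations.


Answer: Gamma_sss = -70/137, Gamma_sst = 0, Gamma_stt = 945/1096, Gamma_tss = 0, Gamma_tst = -20/21, Gamma_ttt = 0

E = 137/8, F = 0, G = 3969/256 at the point
E_s = -35/2, E_t = 0, F_s = 0, F_t = 0, G_s = -945/32, G_t = 0
EG - F^2 = 543753/2048;  g^inv = (2048/543753) * [[3969/256, 0], [0, 137/8]]
first-kind symbols [ij,l] = (1/2)(d_i g_jl + d_j g_il - d_l g_ij): [ss,s] = E_s/2 = -35/4, [ss,t] = F_s - E_t/2 = 0, [st,s] = E_t/2 = 0, [st,t] = G_s/2 = -945/64, [tt,s] = F_t - G_s/2 = 945/64, [tt,t] = G_t/2 = 0
Gamma^s_ij = (G*[ij,s] - F*[ij,t])/(EG - F^2), Gamma^t_ij = (E*[ij,t] - F*[ij,s])/(EG - F^2)


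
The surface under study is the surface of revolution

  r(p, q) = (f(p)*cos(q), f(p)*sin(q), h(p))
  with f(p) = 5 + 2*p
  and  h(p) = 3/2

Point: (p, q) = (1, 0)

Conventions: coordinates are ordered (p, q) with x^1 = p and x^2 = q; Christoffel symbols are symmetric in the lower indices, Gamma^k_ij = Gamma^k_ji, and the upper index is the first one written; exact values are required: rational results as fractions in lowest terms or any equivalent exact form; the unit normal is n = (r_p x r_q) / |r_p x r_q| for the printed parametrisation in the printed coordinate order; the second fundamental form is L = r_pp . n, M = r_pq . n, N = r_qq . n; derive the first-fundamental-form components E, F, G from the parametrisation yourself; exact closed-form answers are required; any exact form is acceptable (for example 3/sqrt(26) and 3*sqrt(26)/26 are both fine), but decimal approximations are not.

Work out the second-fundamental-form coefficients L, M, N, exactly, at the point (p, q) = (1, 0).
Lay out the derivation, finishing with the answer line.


f = 7, f' = 2, f'' = 0, h' = 0, h'' = 0
E = 4, F = 0, G = 49; answer radicand W^2 = 4
unnormalised second-form numerators: l = 0, m = 0, n = 0; L = l/sqrt(4), and similarly M = m/sqrt(W^2), N = n/sqrt(W^2)

Answer: L = 0, M = 0, N = 0


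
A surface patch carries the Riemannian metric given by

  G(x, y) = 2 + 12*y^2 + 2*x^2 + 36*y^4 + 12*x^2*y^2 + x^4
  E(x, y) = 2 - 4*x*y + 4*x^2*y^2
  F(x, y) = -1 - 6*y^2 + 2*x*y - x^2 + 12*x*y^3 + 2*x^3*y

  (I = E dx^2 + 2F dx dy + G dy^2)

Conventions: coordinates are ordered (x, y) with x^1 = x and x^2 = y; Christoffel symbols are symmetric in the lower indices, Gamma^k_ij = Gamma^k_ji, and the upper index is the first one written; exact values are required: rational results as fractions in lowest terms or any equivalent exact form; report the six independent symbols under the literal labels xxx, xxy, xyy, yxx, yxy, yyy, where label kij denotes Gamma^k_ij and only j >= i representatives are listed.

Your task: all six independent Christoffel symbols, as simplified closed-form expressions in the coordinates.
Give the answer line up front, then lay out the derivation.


Answer: Gamma_xxx = (4*x*y^2 - 2*y)/(x^4 + 16*x^2*y^2 + 2*x^2 - 4*x*y + 36*y^4 + 12*y^2 + 3), Gamma_xxy = (4*x^2*y - 2*x)/(x^4 + 16*x^2*y^2 + 2*x^2 - 4*x*y + 36*y^4 + 12*y^2 + 3), Gamma_xyy = (24*x*y^2 - 12*y)/(x^4 + 16*x^2*y^2 + 2*x^2 - 4*x*y + 36*y^4 + 12*y^2 + 3), Gamma_yxx = (2*x^2*y + 12*y^3 + 2*y)/(x^4 + 16*x^2*y^2 + 2*x^2 - 4*x*y + 36*y^4 + 12*y^2 + 3), Gamma_yxy = (2*x^3 + 12*x*y^2 + 2*x)/(x^4 + 16*x^2*y^2 + 2*x^2 - 4*x*y + 36*y^4 + 12*y^2 + 3), Gamma_yyy = (12*x^2*y + 72*y^3 + 12*y)/(x^4 + 16*x^2*y^2 + 2*x^2 - 4*x*y + 36*y^4 + 12*y^2 + 3)

E = 2 - 4*x*y + 4*x^2*y^2; F = -1 - 6*y^2 + 2*x*y - x^2 + 12*x*y^3 + 2*x^3*y; G = 2 + 12*y^2 + 2*x^2 + 36*y^4 + 12*x^2*y^2 + x^4
Gamma^k_ij = (1/2) g^{kl} (d_i g_jl + d_j g_il - d_l g_ij), with g^inv = (1/(EG-F^2)) [[G, -F], [-F, E]]
first partials: E_x = -4*y + 8*x*y^2, E_y = -4*x + 8*x^2*y, F_x = 2*y - 2*x + 12*y^3 + 6*x^2*y, F_y = -12*y + 2*x + 36*x*y^2 + 2*x^3, G_x = 4*x + 24*x*y^2 + 4*x^3, G_y = 24*y + 144*y^3 + 24*x^2*y
D = EG - F^2 = 3 + 12*y^2 - 4*x*y + 2*x^2 + 36*y^4 + 16*x^2*y^2 + x^4
expanded: Gamma^x_xx = (G E_x - 2F F_x + F E_y)/(2D), Gamma^x_xy = (G E_y - F G_x)/(2D), Gamma^x_yy = (2G F_y - G G_x - F G_y)/(2D), Gamma^y_xx = (2E F_x - E E_y - F E_x)/(2D), Gamma^y_xy = (E G_x - F E_y)/(2D), Gamma^y_yy = (E G_y - 2F F_y + F G_x)/(2D); substitute and cancel common factors


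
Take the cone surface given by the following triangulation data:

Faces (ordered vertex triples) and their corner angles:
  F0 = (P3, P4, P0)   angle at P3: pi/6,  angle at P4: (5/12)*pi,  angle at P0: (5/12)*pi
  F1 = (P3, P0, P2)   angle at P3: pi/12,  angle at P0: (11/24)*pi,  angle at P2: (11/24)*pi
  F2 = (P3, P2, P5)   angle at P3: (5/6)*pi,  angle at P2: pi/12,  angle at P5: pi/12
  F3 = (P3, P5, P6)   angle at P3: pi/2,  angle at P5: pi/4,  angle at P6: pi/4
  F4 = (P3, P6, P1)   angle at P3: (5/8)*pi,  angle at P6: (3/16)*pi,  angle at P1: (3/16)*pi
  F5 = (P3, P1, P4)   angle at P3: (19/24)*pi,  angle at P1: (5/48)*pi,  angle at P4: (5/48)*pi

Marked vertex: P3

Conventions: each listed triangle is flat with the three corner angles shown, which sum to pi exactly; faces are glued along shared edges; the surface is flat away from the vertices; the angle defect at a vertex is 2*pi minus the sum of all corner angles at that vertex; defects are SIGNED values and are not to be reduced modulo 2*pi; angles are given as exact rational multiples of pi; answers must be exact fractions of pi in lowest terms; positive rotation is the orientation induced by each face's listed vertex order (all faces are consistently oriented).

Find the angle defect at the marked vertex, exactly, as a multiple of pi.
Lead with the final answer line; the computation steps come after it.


Answer: defect(P3) = -pi

Sum of corner angles at P3: 3*pi
defect = 2*pi - 3*pi


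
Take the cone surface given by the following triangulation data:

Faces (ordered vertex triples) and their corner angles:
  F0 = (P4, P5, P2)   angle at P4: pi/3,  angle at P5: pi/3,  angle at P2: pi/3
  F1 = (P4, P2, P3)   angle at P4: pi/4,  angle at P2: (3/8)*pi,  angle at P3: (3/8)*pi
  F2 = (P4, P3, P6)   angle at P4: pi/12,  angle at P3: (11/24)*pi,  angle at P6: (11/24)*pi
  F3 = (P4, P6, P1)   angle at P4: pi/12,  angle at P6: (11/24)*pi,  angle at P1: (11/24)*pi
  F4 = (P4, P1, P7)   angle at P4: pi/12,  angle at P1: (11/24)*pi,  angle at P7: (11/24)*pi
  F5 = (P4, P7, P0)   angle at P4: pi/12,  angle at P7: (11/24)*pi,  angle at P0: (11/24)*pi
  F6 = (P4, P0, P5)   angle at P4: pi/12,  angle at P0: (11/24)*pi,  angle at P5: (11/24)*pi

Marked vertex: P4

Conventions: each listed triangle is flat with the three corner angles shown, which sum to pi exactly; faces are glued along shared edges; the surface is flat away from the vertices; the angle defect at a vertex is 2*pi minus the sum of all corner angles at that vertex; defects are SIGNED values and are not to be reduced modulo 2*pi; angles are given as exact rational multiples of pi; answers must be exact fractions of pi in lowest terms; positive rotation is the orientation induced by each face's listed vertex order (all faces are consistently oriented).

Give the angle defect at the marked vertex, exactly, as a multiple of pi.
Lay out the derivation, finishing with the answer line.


Sum of corner angles at P4: pi
defect = 2*pi - pi

Answer: defect(P4) = pi


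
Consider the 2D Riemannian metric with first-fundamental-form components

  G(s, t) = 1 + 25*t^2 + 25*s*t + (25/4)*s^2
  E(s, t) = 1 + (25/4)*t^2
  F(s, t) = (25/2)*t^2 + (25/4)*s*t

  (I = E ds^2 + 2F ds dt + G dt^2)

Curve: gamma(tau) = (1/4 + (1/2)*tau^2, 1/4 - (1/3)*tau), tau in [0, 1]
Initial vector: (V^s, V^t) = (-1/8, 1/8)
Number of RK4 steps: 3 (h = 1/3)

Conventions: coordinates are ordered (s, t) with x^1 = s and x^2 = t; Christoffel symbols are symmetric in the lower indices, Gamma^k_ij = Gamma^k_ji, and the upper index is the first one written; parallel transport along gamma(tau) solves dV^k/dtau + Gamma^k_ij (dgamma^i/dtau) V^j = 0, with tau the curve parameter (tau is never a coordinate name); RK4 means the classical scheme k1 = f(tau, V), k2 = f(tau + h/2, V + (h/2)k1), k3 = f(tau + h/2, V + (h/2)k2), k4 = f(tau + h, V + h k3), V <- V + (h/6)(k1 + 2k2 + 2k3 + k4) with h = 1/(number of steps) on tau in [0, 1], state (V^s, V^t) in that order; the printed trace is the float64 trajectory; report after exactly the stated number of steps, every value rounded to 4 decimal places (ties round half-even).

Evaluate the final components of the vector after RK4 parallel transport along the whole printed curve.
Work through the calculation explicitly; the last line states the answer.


gamma'(tau) = (tau, -1/3); f(tau, V)^k = -Gamma^k_ij(gamma(tau)) gamma'^i(tau) V^j; h = 1/3; intermediate values shown to 6 dp
curve data and Christoffel symbols at the stage parameters:
  tau = 0.000000: gamma = (0.250000, 0.250000), gamma' = (0.000000, -0.333333); Gamma_sss = 0.000000, Gamma_sst = 0.318471, Gamma_stt = 0.636943, Gamma_tss = 0.000000, Gamma_tst = 0.955414, Gamma_ttt = 1.910828
  tau = 0.166667: gamma = (0.263889, 0.194444), gamma' = (0.166667, -0.333333); Gamma_sss = 0.000000, Gamma_sst = 0.311646, Gamma_stt = 0.623292, Gamma_tss = 0.000000, Gamma_tst = 1.046240, Gamma_ttt = 2.092480
  tau = 0.333333: gamma = (0.305556, 0.138889), gamma' = (0.333333, -0.333333); Gamma_sss = 0.000000, Gamma_sst = 0.267316, Gamma_stt = 0.534632, Gamma_tss = 0.000000, Gamma_tst = 1.122728, Gamma_ttt = 2.245456
  tau = 0.500000: gamma = (0.375000, 0.083333), gamma' = (0.500000, -0.333333); Gamma_sss = 0.000000, Gamma_sst = 0.181023, Gamma_stt = 0.362046, Gamma_tss = 0.000000, Gamma_tst = 1.176648, Gamma_ttt = 2.353296
  tau = 0.666667: gamma = (0.472222, 0.027778), gamma' = (0.666667, -0.333333); Gamma_sss = 0.000000, Gamma_sst = 0.063229, Gamma_stt = 0.126458, Gamma_tss = 0.000000, Gamma_tst = 1.201349, Gamma_ttt = 2.402698
  tau = 0.833333: gamma = (0.597222, -0.027778), gamma' = (0.833333, -0.333333); Gamma_sss = 0.000000, Gamma_sst = -0.061161, Gamma_stt = -0.122322, Gamma_tss = 0.000000, Gamma_tst = 1.192640, Gamma_ttt = 2.385281
  tau = 1.000000: gamma = (0.750000, -0.083333), gamma' = (1.000000, -0.333333); Gamma_sss = 0.000000, Gamma_sst = -0.164294, Gamma_stt = -0.328587, Gamma_tss = 0.000000, Gamma_tst = 1.150055, Gamma_ttt = 2.300110
step 0: V^s = -0.1250, V^t = 0.1250
step 1: k1 = (0.013270, 0.039809), k2 = (0.007756, 0.026039), k3 = (0.007303, 0.024518), k4 = (0.000945, 0.003970); V <- V + (h/6)(k1 + 2k2 + 2k3 + k4): V^s = -0.1225, V^t = 0.1330
step 2: k1 = (0.000937, 0.003934), k2 = (-0.003351, -0.021779), k3 = (-0.003523, -0.022900), k4 = (-0.002607, -0.049540); V <- V + (h/6)(k1 + 2k2 + 2k3 + k4): V^s = -0.1234, V^t = 0.1256
step 3: k1 = (-0.002601, -0.049413), k2 = (0.003720, -0.072546), k3 = (0.003660, -0.071361), k4 = (0.012264, -0.085847); V <- V + (h/6)(k1 + 2k2 + 2k3 + k4): V^s = -0.1220, V^t = 0.1020

Answer: V^s = -0.1220, V^t = 0.1020


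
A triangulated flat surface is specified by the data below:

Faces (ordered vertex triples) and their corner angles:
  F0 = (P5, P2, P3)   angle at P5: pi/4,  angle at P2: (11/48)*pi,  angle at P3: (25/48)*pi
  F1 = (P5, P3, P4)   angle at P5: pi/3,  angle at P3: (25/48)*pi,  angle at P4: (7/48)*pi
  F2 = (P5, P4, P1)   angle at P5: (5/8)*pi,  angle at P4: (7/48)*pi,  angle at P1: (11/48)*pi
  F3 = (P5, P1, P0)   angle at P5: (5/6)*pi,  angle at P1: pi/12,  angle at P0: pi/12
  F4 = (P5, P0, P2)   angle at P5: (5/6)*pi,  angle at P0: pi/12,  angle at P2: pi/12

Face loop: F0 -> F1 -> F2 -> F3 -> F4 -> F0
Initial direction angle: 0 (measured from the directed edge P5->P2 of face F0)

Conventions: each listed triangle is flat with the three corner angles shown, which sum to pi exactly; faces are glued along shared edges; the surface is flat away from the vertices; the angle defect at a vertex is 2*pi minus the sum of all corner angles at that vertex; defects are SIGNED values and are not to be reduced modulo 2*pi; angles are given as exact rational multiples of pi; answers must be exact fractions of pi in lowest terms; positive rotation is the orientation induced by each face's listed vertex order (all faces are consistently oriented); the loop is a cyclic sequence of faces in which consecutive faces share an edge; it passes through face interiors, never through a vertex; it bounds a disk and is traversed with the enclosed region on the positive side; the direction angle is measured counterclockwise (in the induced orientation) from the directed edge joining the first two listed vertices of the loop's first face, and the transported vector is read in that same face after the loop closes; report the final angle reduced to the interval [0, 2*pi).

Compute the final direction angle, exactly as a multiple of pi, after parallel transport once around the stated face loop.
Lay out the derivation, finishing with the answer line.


enclosed vertex P5: corner angles sum to (23/8)*pi, defect = 2*pi - (23/8)*pi = (-7/8)*pi
final direction = starting direction + enclosed defect total, reduced mod 2*pi (induced orientation)
final angle = 0 - (7/8)*pi = (9/8)*pi (mod 2*pi)

Answer: final direction angle = (9/8)*pi


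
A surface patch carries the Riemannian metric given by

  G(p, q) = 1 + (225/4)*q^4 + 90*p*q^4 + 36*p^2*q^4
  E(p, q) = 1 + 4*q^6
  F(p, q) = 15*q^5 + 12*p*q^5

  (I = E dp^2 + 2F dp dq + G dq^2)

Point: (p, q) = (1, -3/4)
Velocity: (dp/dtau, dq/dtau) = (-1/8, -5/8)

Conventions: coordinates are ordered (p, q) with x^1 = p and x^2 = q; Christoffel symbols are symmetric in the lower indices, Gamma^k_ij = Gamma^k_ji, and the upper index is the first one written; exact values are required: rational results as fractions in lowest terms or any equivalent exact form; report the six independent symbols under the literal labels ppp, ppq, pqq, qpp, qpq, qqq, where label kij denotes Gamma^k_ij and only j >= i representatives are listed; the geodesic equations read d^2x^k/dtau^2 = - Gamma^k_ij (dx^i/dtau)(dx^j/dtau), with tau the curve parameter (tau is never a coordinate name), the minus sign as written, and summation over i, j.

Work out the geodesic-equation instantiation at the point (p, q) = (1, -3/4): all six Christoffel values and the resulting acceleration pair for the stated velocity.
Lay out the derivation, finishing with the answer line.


E = 1753/1024, F = -6561/1024, G = 60073/1024 at the point
E_p = 0, E_q = -729/128, F_p = -729/256, F_q = 10935/256, G_p = 6561/128, G_q = -19683/64
EG - F^2 = 30401/512;  g^inv = (512/30401) * [[60073/1024, 6561/1024], [6561/1024, 1753/1024]]
first-kind symbols [ij,l] = (1/2)(d_i g_jl + d_j g_il - d_l g_ij): [pp,p] = E_p/2 = 0, [pp,q] = F_p - E_q/2 = 0, [pq,p] = E_q/2 = -729/256, [pq,q] = G_p/2 = 6561/256, [qq,p] = F_q - G_p/2 = 2187/128, [qq,q] = G_q/2 = -19683/128
Gamma^p_ij = (G*[ij,p] - F*[ij,q])/(EG - F^2), Gamma^q_ij = (E*[ij,q] - F*[ij,p])/(EG - F^2)
Gamma_ppp = 0, Gamma_ppq = -1458/30401, Gamma_pqq = 8748/30401, Gamma_qpp = 0, Gamma_qpq = 13122/30401, Gamma_qqq = -78732/30401
d^2p/dtau^2 = -(Gamma_ppp*(-1/8)^2 + 2*Gamma_ppq*(-1/8)*(-5/8) + Gamma_pqq*(-5/8)^2) = -3645/34744
d^2q/dtau^2 = -(Gamma_qpp*(-1/8)^2 + 2*Gamma_qpq*(-1/8)*(-5/8) + Gamma_qqq*(-5/8)^2) = 32805/34744

Answer: Gamma_ppp = 0, Gamma_ppq = -1458/30401, Gamma_pqq = 8748/30401, Gamma_qpp = 0, Gamma_qpq = 13122/30401, Gamma_qqq = -78732/30401; accelerations (d^2p/dtau^2, d^2q/dtau^2) = (-3645/34744, 32805/34744)


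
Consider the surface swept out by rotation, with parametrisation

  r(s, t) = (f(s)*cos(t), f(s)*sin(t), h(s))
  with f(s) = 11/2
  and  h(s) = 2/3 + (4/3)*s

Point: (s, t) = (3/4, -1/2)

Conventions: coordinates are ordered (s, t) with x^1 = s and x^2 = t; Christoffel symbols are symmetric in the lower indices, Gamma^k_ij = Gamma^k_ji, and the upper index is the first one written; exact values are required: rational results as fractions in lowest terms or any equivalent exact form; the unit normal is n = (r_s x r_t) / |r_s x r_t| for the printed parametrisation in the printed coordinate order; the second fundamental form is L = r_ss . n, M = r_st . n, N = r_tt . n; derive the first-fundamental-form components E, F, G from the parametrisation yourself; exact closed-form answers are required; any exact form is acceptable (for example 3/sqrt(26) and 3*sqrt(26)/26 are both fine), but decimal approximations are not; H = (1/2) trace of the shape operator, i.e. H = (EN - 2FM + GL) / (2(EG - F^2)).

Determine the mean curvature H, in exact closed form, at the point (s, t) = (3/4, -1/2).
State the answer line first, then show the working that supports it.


Answer: H = 1/11

f = 11/2, f' = 0, f'' = 0, h' = 4/3, h'' = 0
E = 16/9, F = 0, G = 121/4; answer radicand W^2 = 16/9
unnormalised second-form numerators: l = 0, m = 0, n = 22/3; L = l/sqrt(16/9), and similarly M = m/sqrt(W^2), N = n/sqrt(W^2)
H = (E*n - 2*F*m + G*l) / (2*(EG - F^2)*sqrt(W^2)); E*n - 2*F*m + G*l = 352/27, EG - F^2 = 484/9, so H = (4/33)/sqrt(16/9)


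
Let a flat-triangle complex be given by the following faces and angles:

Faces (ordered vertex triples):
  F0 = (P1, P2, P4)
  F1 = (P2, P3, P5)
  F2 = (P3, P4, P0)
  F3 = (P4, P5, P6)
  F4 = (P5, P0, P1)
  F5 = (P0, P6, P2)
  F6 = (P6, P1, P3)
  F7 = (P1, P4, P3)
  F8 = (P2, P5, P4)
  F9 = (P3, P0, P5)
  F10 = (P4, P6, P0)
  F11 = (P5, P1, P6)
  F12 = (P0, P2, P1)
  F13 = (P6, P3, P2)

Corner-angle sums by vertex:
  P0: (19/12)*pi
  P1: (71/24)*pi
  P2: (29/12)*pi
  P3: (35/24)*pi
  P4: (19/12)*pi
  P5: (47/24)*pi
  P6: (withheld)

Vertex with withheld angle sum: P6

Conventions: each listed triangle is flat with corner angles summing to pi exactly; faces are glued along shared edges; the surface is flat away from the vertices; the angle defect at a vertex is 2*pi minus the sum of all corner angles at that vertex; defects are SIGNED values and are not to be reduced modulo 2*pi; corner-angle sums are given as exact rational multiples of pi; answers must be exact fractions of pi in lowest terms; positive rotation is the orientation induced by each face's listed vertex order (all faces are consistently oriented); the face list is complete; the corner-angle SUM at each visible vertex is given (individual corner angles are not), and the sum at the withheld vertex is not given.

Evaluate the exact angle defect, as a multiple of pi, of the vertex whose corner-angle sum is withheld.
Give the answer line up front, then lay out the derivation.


Answer: defect(P6) = -pi/24

V = 7, E = 21, F = 14; chi = V - E + F = 0
Gauss-Bonnet: total defect = 2*pi*chi = 0; visible defects sum to pi/24


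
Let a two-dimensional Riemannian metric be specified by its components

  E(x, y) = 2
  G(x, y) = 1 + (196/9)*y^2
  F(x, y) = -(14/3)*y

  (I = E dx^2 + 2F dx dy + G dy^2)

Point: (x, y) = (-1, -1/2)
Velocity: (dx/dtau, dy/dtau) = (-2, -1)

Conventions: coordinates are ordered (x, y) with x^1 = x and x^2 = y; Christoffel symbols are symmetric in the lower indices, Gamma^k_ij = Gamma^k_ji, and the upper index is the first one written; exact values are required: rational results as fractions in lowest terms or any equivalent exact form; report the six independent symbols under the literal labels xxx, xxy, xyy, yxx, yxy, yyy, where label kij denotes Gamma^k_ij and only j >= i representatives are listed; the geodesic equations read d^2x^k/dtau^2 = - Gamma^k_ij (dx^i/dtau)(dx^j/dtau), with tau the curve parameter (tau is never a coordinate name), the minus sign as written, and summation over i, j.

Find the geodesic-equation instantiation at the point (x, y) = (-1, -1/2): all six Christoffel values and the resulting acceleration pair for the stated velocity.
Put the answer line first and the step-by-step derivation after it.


Answer: Gamma_xxx = 0, Gamma_xxy = 0, Gamma_xyy = -42/67, Gamma_yxx = 0, Gamma_yxy = 0, Gamma_yyy = -98/67; accelerations (d^2x/dtau^2, d^2y/dtau^2) = (42/67, 98/67)

E = 2, F = 7/3, G = 58/9 at the point
E_x = 0, E_y = 0, F_x = 0, F_y = -14/3, G_x = 0, G_y = -196/9
EG - F^2 = 67/9;  g^inv = (9/67) * [[58/9, -7/3], [-7/3, 2]]
first-kind symbols [ij,l] = (1/2)(d_i g_jl + d_j g_il - d_l g_ij): [xx,x] = E_x/2 = 0, [xx,y] = F_x - E_y/2 = 0, [xy,x] = E_y/2 = 0, [xy,y] = G_x/2 = 0, [yy,x] = F_y - G_x/2 = -14/3, [yy,y] = G_y/2 = -98/9
Gamma^x_ij = (G*[ij,x] - F*[ij,y])/(EG - F^2), Gamma^y_ij = (E*[ij,y] - F*[ij,x])/(EG - F^2)
Gamma_xxx = 0, Gamma_xxy = 0, Gamma_xyy = -42/67, Gamma_yxx = 0, Gamma_yxy = 0, Gamma_yyy = -98/67
d^2x/dtau^2 = -(Gamma_xxx*(-2)^2 + 2*Gamma_xxy*(-2)*(-1) + Gamma_xyy*(-1)^2) = 42/67
d^2y/dtau^2 = -(Gamma_yxx*(-2)^2 + 2*Gamma_yxy*(-2)*(-1) + Gamma_yyy*(-1)^2) = 98/67


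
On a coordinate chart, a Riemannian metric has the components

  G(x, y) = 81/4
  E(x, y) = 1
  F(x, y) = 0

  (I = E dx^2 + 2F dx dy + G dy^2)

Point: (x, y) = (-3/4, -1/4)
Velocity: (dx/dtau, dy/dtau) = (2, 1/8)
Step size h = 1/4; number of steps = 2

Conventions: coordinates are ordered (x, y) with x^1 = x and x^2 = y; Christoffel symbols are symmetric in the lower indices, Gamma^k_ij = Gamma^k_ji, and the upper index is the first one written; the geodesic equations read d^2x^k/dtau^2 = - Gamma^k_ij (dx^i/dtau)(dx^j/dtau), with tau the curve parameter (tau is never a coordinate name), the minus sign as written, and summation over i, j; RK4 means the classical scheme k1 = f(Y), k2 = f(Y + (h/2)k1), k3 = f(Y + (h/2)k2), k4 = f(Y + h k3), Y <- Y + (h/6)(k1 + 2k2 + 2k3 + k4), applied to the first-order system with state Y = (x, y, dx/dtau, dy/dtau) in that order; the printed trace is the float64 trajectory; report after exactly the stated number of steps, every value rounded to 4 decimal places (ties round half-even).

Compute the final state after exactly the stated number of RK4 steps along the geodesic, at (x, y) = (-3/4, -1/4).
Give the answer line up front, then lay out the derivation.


Answer: x = 0.2500, y = -0.1875, dx/dtau = 2.0000, dy/dtau = 0.1250

f(Y) = (dx/dtau, dy/dtau, -Gamma^x_ij Y'^i Y'^j, -Gamma^y_ij Y'^i Y'^j) with the Gammas evaluated at the stage position; h = 0.250000; intermediate values shown to 6 dp
step 0: x = -0.7500, y = -0.2500, dx/dtau = 2.0000, dy/dtau = 0.1250
step 1:
  k1: at (x, y) = (-0.750000, -0.250000), (dx/dtau, dy/dtau) = (2.000000, 0.125000); Gamma_xxx = 0.000000, Gamma_xxy = 0.000000, Gamma_xyy = 0.000000, Gamma_yxx = 0.000000, Gamma_yxy = 0.000000, Gamma_yyy = 0.000000; k1 = (2.000000, 0.125000, 0.000000, 0.000000)
  k2: at (x, y) = (-0.500000, -0.234375), (dx/dtau, dy/dtau) = (2.000000, 0.125000); Gamma_xxx = 0.000000, Gamma_xxy = 0.000000, Gamma_xyy = 0.000000, Gamma_yxx = 0.000000, Gamma_yxy = 0.000000, Gamma_yyy = 0.000000; k2 = (2.000000, 0.125000, 0.000000, 0.000000)
  k3: at (x, y) = (-0.500000, -0.234375), (dx/dtau, dy/dtau) = (2.000000, 0.125000); Gamma_xxx = 0.000000, Gamma_xxy = 0.000000, Gamma_xyy = 0.000000, Gamma_yxx = 0.000000, Gamma_yxy = 0.000000, Gamma_yyy = 0.000000; k3 = (2.000000, 0.125000, 0.000000, 0.000000)
  k4: at (x, y) = (-0.250000, -0.218750), (dx/dtau, dy/dtau) = (2.000000, 0.125000); Gamma_xxx = 0.000000, Gamma_xxy = 0.000000, Gamma_xyy = 0.000000, Gamma_yxx = 0.000000, Gamma_yxy = 0.000000, Gamma_yyy = 0.000000; k4 = (2.000000, 0.125000, 0.000000, 0.000000)
  Y <- Y + (h/6)(k1 + 2k2 + 2k3 + k4): x = -0.2500, y = -0.2188, dx/dtau = 2.0000, dy/dtau = 0.1250
step 2:
  k1: at (x, y) = (-0.250000, -0.218750), (dx/dtau, dy/dtau) = (2.000000, 0.125000); Gamma_xxx = 0.000000, Gamma_xxy = 0.000000, Gamma_xyy = 0.000000, Gamma_yxx = 0.000000, Gamma_yxy = 0.000000, Gamma_yyy = 0.000000; k1 = (2.000000, 0.125000, 0.000000, 0.000000)
  k2: at (x, y) = (0.000000, -0.203125), (dx/dtau, dy/dtau) = (2.000000, 0.125000); Gamma_xxx = 0.000000, Gamma_xxy = 0.000000, Gamma_xyy = 0.000000, Gamma_yxx = 0.000000, Gamma_yxy = 0.000000, Gamma_yyy = 0.000000; k2 = (2.000000, 0.125000, 0.000000, 0.000000)
  k3: at (x, y) = (0.000000, -0.203125), (dx/dtau, dy/dtau) = (2.000000, 0.125000); Gamma_xxx = 0.000000, Gamma_xxy = 0.000000, Gamma_xyy = 0.000000, Gamma_yxx = 0.000000, Gamma_yxy = 0.000000, Gamma_yyy = 0.000000; k3 = (2.000000, 0.125000, 0.000000, 0.000000)
  k4: at (x, y) = (0.250000, -0.187500), (dx/dtau, dy/dtau) = (2.000000, 0.125000); Gamma_xxx = 0.000000, Gamma_xxy = 0.000000, Gamma_xyy = 0.000000, Gamma_yxx = 0.000000, Gamma_yxy = 0.000000, Gamma_yyy = 0.000000; k4 = (2.000000, 0.125000, 0.000000, 0.000000)
  Y <- Y + (h/6)(k1 + 2k2 + 2k3 + k4): x = 0.2500, y = -0.1875, dx/dtau = 2.0000, dy/dtau = 0.1250


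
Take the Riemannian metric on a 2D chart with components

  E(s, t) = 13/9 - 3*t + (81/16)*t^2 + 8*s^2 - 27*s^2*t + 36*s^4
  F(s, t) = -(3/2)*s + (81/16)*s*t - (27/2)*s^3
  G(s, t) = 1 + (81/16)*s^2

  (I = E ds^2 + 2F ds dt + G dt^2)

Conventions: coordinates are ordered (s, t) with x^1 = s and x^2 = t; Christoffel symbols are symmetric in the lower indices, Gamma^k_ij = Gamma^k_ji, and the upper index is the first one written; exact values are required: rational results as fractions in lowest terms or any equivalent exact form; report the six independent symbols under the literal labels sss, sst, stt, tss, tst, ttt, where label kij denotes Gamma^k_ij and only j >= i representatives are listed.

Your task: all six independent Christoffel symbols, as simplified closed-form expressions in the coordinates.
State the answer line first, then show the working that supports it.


Answer: Gamma_sss = (10368*s^3 - 3888*s*t + 1152*s)/(5184*s^4 - 3888*s^2*t + 1881*s^2 + 729*t^2 - 432*t + 208), Gamma_sst = (-1944*s^2 + 729*t - 216)/(5184*s^4 - 3888*s^2*t + 1881*s^2 + 729*t^2 - 432*t + 208), Gamma_stt = 0, Gamma_tss = -3888*s^2/(5184*s^4 - 3888*s^2*t + 1881*s^2 + 729*t^2 - 432*t + 208), Gamma_tst = 729*s/(5184*s^4 - 3888*s^2*t + 1881*s^2 + 729*t^2 - 432*t + 208), Gamma_ttt = 0

E = 13/9 - 3*t + (81/16)*t^2 + 8*s^2 - 27*s^2*t + 36*s^4; F = -(3/2)*s + (81/16)*s*t - (27/2)*s^3; G = 1 + (81/16)*s^2
Gamma^k_ij = (1/2) g^{kl} (d_i g_jl + d_j g_il - d_l g_ij), with g^inv = (1/(EG-F^2)) [[G, -F], [-F, E]]
first partials: E_s = 16*s - 54*s*t + 144*s^3, E_t = -3 + (81/8)*t - 27*s^2, F_s = -3/2 + (81/16)*t - (81/2)*s^2, F_t = (81/16)*s, G_s = (81/8)*s, G_t = 0
D = EG - F^2 = 13/9 - 3*t + (81/16)*t^2 + (209/16)*s^2 - 27*s^2*t + 36*s^4
expanded: Gamma^s_ss = (G E_s - 2F F_s + F E_t)/(2D), Gamma^s_st = (G E_t - F G_s)/(2D), Gamma^s_tt = (2G F_t - G G_s - F G_t)/(2D), Gamma^t_ss = (2E F_s - E E_t - F E_s)/(2D), Gamma^t_st = (E G_s - F E_t)/(2D), Gamma^t_tt = (E G_t - 2F F_t + F G_s)/(2D); substitute and cancel common factors


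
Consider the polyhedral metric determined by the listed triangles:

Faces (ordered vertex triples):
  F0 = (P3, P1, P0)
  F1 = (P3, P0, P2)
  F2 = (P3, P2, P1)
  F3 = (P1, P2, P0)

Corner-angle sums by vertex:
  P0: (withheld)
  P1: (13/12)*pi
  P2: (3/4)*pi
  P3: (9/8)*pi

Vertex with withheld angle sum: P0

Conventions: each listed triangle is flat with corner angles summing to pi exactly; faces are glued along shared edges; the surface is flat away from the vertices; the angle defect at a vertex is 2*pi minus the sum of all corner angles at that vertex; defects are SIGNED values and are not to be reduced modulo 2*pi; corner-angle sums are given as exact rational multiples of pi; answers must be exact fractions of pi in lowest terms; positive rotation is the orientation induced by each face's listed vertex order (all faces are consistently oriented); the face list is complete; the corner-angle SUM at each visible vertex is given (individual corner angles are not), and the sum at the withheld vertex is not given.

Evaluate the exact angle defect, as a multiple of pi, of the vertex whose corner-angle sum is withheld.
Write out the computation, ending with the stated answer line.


V = 4, E = 6, F = 4; chi = V - E + F = 2
Gauss-Bonnet: total defect = 2*pi*chi = 4*pi; visible defects sum to (73/24)*pi

Answer: defect(P0) = (23/24)*pi


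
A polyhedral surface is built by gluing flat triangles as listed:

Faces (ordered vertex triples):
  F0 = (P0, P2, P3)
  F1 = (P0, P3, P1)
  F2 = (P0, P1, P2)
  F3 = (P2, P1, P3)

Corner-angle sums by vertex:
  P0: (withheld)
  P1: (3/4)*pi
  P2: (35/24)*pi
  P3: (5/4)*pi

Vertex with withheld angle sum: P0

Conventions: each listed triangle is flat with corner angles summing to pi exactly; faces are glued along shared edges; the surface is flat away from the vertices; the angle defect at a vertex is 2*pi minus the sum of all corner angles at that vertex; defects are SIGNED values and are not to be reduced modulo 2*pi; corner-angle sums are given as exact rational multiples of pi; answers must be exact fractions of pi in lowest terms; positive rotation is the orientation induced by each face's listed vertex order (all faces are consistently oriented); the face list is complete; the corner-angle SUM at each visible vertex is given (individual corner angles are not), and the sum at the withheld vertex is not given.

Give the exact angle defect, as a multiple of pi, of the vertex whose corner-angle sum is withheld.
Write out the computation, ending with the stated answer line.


V = 4, E = 6, F = 4; chi = V - E + F = 2
Gauss-Bonnet: total defect = 2*pi*chi = 4*pi; visible defects sum to (61/24)*pi

Answer: defect(P0) = (35/24)*pi


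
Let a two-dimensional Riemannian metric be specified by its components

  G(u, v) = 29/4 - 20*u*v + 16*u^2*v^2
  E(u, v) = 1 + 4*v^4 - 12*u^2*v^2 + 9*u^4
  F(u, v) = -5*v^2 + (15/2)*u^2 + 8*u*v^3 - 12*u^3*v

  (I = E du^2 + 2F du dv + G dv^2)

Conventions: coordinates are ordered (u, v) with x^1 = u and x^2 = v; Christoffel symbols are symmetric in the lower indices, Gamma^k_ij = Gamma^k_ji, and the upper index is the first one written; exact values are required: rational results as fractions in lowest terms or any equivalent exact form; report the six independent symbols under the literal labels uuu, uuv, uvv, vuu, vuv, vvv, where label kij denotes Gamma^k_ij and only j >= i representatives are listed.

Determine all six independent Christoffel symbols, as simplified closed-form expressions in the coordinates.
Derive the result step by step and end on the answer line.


E = 1 + 4*v^4 - 12*u^2*v^2 + 9*u^4; F = -5*v^2 + (15/2)*u^2 + 8*u*v^3 - 12*u^3*v; G = 29/4 - 20*u*v + 16*u^2*v^2
Gamma^k_ij = (1/2) g^{kl} (d_i g_jl + d_j g_il - d_l g_ij), with g^inv = (1/(EG-F^2)) [[G, -F], [-F, E]]
first partials: E_u = -24*u*v^2 + 36*u^3, E_v = 16*v^3 - 24*u^2*v, F_u = 15*u + 8*v^3 - 36*u^2*v, F_v = -10*v + 24*u*v^2 - 12*u^3, G_u = -20*v + 32*u*v^2, G_v = -20*u + 32*u^2*v
D = EG - F^2 = 29/4 - 20*u*v + 4*v^4 + 4*u^2*v^2 + 9*u^4
expanded: Gamma^u_uu = (G E_u - 2F F_u + F E_v)/(2D), Gamma^u_uv = (G E_v - F G_u)/(2D), Gamma^u_vv = (2G F_v - G G_u - F G_v)/(2D), Gamma^v_uu = (2E F_u - E E_v - F E_u)/(2D), Gamma^v_uv = (E G_u - F E_v)/(2D), Gamma^v_vv = (E G_v - 2F F_v + F G_u)/(2D); substitute and cancel common factors

Answer: Gamma_uuu = (72*u^3 - 48*u*v^2)/(36*u^4 + 16*u^2*v^2 - 80*u*v + 16*v^4 + 29), Gamma_uuv = (-48*u^2*v + 32*v^3)/(36*u^4 + 16*u^2*v^2 - 80*u*v + 16*v^4 + 29), Gamma_uvv = (-48*u^3 + 32*u*v^2)/(36*u^4 + 16*u^2*v^2 - 80*u*v + 16*v^4 + 29), Gamma_vuu = (-96*u^2*v + 60*u)/(36*u^4 + 16*u^2*v^2 - 80*u*v + 16*v^4 + 29), Gamma_vuv = (64*u*v^2 - 40*v)/(36*u^4 + 16*u^2*v^2 - 80*u*v + 16*v^4 + 29), Gamma_vvv = (64*u^2*v - 40*u)/(36*u^4 + 16*u^2*v^2 - 80*u*v + 16*v^4 + 29)


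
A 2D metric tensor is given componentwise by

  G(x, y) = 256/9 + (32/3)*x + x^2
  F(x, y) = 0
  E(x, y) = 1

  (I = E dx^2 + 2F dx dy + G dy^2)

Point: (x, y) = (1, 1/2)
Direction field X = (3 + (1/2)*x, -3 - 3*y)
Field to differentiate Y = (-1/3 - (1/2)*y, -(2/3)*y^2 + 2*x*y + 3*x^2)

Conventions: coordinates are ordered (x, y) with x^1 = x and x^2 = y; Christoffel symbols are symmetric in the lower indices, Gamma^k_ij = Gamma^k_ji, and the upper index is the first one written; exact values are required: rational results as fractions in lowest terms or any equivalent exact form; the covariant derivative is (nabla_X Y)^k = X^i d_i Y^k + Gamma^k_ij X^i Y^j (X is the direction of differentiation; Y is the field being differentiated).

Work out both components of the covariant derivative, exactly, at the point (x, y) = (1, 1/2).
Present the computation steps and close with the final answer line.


E = 1, F = 0, G = 361/9 at the point
E_x = 0, E_y = 0, F_x = 0, F_y = 0, G_x = 38/3, G_y = 0
EG - F^2 = 361/9;  g^inv = (9/361) * [[361/9, 0], [0, 1]]
first-kind symbols [ij,l] = (1/2)(d_i g_jl + d_j g_il - d_l g_ij): [xx,x] = E_x/2 = 0, [xx,y] = F_x - E_y/2 = 0, [xy,x] = E_y/2 = 0, [xy,y] = G_x/2 = 19/3, [yy,x] = F_y - G_x/2 = -19/3, [yy,y] = G_y/2 = 0
Gamma^x_ij = (G*[ij,x] - F*[ij,y])/(EG - F^2), Gamma^y_ij = (E*[ij,y] - F*[ij,x])/(EG - F^2)
Gamma_xxx = 0, Gamma_xxy = 0, Gamma_xyy = -19/3, Gamma_yxx = 0, Gamma_yxy = 3/19, Gamma_yyy = 0
X = (7/2, -9/2), Y = (-7/12, 23/6) at the point

Answer: (nabla_X Y)^x = 223/2, (nabla_X Y)^y = 3197/152


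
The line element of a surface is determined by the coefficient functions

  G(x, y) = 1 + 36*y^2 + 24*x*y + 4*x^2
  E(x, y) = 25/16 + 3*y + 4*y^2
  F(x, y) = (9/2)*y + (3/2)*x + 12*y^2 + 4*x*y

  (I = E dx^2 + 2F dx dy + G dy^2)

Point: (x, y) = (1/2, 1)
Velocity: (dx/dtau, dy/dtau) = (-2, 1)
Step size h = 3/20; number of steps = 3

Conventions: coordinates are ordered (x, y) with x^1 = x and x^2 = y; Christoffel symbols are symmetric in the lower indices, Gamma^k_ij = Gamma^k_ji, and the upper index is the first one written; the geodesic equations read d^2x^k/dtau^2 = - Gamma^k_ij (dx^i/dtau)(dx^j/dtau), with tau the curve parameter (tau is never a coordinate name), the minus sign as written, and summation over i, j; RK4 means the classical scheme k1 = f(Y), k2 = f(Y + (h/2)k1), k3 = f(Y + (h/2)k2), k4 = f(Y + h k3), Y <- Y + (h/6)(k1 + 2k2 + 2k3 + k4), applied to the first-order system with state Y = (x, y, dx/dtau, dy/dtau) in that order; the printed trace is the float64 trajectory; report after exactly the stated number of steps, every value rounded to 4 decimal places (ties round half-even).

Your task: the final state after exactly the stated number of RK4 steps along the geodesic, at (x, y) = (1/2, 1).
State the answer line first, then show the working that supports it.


Answer: x = -0.3913, y = 1.4710, dx/dtau = -1.9633, dy/dtau = 1.0862

f(Y) = (dx/dtau, dy/dtau, -Gamma^x_ij Y'^i Y'^j, -Gamma^y_ij Y'^i Y'^j) with the Gammas evaluated at the stage position; h = 0.150000; intermediate values shown to 6 dp
step 0: x = 0.5000, y = 1.0000, dx/dtau = -2.0000, dy/dtau = 1.0000
step 1:
  k1: at (x, y) = (0.500000, 1.000000), (dx/dtau, dy/dtau) = (-2.000000, 1.000000); Gamma_xxx = 0.000000, Gamma_xxy = 0.095548, Gamma_xyy = 0.286645, Gamma_yxx = 0.000000, Gamma_yxy = 0.243214, Gamma_yyy = 0.729642; k1 = (-2.000000, 1.000000, 0.095548, 0.243214)
  k2: at (x, y) = (0.350000, 1.075000), (dx/dtau, dy/dtau) = (-1.992834, 1.018241); Gamma_xxx = 0.000000, Gamma_xxy = 0.095816, Gamma_xyy = 0.287449, Gamma_yxx = 0.000000, Gamma_yxy = 0.236237, Gamma_yyy = 0.708710; k2 = (-1.992834, 1.018241, 0.090827, 0.223935)
  k3: at (x, y) = (0.350537, 1.076368), (dx/dtau, dy/dtau) = (-1.993188, 1.016795); Gamma_xxx = 0.000000, Gamma_xxy = 0.095672, Gamma_xyy = 0.287015, Gamma_yxx = 0.000000, Gamma_yxy = 0.235964, Gamma_yyy = 0.707891; k3 = (-1.993188, 1.016795, 0.091052, 0.224569)
  k4: at (x, y) = (0.201022, 1.152519), (dx/dtau, dy/dtau) = (-1.986342, 1.033685); Gamma_xxx = 0.000000, Gamma_xxy = 0.095658, Gamma_xyy = 0.286974, Gamma_yxx = 0.000000, Gamma_yxy = 0.229112, Gamma_yyy = 0.687336; k4 = (-1.986342, 1.033685, 0.086187, 0.206428)
  Y <- Y + (h/6)(k1 + 2k2 + 2k3 + k4): x = 0.2010, y = 1.1526, dx/dtau = -1.9864, dy/dtau = 1.0337
step 2:
  k1: at (x, y) = (0.201040, 1.152594), (dx/dtau, dy/dtau) = (-1.986363, 1.033666); Gamma_xxx = 0.000000, Gamma_xxy = 0.095651, Gamma_xyy = 0.286953, Gamma_yxx = 0.000000, Gamma_yxy = 0.229098, Gamma_yyy = 0.687295; k1 = (-1.986363, 1.033666, 0.086189, 0.206435)
  k2: at (x, y) = (0.052063, 1.230119), (dx/dtau, dy/dtau) = (-1.979899, 1.049149); Gamma_xxx = 0.000000, Gamma_xxy = 0.095361, Gamma_xyy = 0.286082, Gamma_yxx = 0.000000, Gamma_yxy = 0.222338, Gamma_yyy = 0.667014; k2 = (-1.979899, 1.049149, 0.081274, 0.189494)
  k3: at (x, y) = (0.052548, 1.231280), (dx/dtau, dy/dtau) = (-1.980267, 1.047878); Gamma_xxx = 0.000000, Gamma_xxy = 0.095240, Gamma_xyy = 0.285721, Gamma_yxx = 0.000000, Gamma_yxy = 0.222132, Gamma_yyy = 0.666397; k3 = (-1.980267, 1.047878, 0.081527, 0.190148)
  k4: at (x, y) = (-0.096000, 1.309776), (dx/dtau, dy/dtau) = (-1.974134, 1.062188); Gamma_xxx = 0.000000, Gamma_xxy = 0.094742, Gamma_xyy = 0.284225, Gamma_yxx = 0.000000, Gamma_yxy = 0.215563, Gamma_yyy = 0.646689; k4 = (-1.974134, 1.062188, 0.076653, 0.174406)
  Y <- Y + (h/6)(k1 + 2k2 + 2k3 + k4): x = -0.0960, y = 1.3098, dx/dtau = -1.9742, dy/dtau = 1.0622
step 3:
  k1: at (x, y) = (-0.095980, 1.309842), (dx/dtau, dy/dtau) = (-1.974152, 1.062169); Gamma_xxx = 0.000000, Gamma_xxy = 0.094735, Gamma_xyy = 0.284205, Gamma_yxx = 0.000000, Gamma_yxy = 0.215552, Gamma_yyy = 0.646657; k1 = (-1.974152, 1.062169, 0.076655, 0.174415)
  k2: at (x, y) = (-0.244042, 1.389504), (dx/dtau, dy/dtau) = (-1.968402, 1.075250); Gamma_xxx = 0.000000, Gamma_xxy = 0.094032, Gamma_xyy = 0.282096, Gamma_yxx = 0.000000, Gamma_yxy = 0.209138, Gamma_yyy = 0.627415; k2 = (-1.968402, 1.075250, 0.071893, 0.159899)
  k3: at (x, y) = (-0.243611, 1.390485), (dx/dtau, dy/dtau) = (-1.968760, 1.074162); Gamma_xxx = 0.000000, Gamma_xxy = 0.093934, Gamma_xyy = 0.281803, Gamma_yxx = 0.000000, Gamma_yxy = 0.208985, Gamma_yyy = 0.626954; k3 = (-1.968760, 1.074162, 0.072147, 0.160513)
  k4: at (x, y) = (-0.391294, 1.470966), (dx/dtau, dy/dtau) = (-1.963330, 1.086246); Gamma_xxx = 0.000000, Gamma_xxy = 0.093085, Gamma_xyy = 0.279256, Gamma_yxx = 0.000000, Gamma_yxy = 0.202795, Gamma_yyy = 0.608385; k4 = (-1.963330, 1.086246, 0.067536, 0.147133)
  Y <- Y + (h/6)(k1 + 2k2 + 2k3 + k4): x = -0.3913, y = 1.4710, dx/dtau = -1.9633, dy/dtau = 1.0862
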